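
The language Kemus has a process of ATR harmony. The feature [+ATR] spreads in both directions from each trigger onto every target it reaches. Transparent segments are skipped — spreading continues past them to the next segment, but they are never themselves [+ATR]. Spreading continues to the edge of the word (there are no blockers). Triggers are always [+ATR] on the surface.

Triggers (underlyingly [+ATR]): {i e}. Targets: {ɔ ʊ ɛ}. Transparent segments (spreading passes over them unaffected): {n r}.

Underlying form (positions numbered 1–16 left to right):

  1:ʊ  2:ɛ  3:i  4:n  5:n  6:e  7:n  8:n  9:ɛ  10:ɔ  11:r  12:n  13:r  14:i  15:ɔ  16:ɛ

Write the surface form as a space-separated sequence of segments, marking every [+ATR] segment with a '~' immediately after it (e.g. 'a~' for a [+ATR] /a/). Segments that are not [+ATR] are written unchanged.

ʊ~ ɛ~ i~ n n e~ n n ɛ~ ɔ~ r n r i~ ɔ~ ɛ~

From /i/ at 3 rightward: 4 /n/ transparent; 5 /n/ transparent; 6 /e/ is itself a trigger — this domain ends here.
From /i/ at 3 leftward: 2 /ɛ/ → [+ATR]; 1 /ʊ/ → [+ATR]; word edge.
From /e/ at 6 rightward: 7 /n/ transparent; 8 /n/ transparent; 9 /ɛ/ → [+ATR]; 10 /ɔ/ → [+ATR]; 11 /r/ transparent; 12 /n/ transparent; 13 /r/ transparent; 14 /i/ is itself a trigger — this domain ends here.
From /e/ at 6 leftward: 5 /n/ transparent; 4 /n/ transparent; 3 /i/ is itself a trigger — this domain ends here.
From /i/ at 14 rightward: 15 /ɔ/ → [+ATR]; 16 /ɛ/ → [+ATR]; word edge.
From /i/ at 14 leftward: 13 /r/ transparent; 12 /n/ transparent; 11 /r/ transparent; 10 /ɔ/ → [+ATR]; 9 /ɛ/ → [+ATR]; 8 /n/ transparent; 7 /n/ transparent; 6 /e/ is itself a trigger — this domain ends here.
[+ATR] positions on the surface: 1 2 3 6 9 10 14 15 16.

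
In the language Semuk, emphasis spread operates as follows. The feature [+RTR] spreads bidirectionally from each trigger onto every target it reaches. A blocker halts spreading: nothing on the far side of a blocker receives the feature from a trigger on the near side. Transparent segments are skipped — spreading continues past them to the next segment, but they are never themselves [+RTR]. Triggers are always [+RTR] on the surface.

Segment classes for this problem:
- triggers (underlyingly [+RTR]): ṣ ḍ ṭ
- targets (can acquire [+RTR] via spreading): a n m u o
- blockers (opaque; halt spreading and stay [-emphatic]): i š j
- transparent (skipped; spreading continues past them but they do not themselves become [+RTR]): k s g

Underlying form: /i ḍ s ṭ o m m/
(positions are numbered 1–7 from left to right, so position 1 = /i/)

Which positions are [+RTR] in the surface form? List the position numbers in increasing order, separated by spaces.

2 4 5 6 7

From /ḍ/ at 2 rightward: 3 /s/ transparent; 4 /ṭ/ is itself a trigger — this domain ends here.
From /ḍ/ at 2 leftward: 1 /i/ blocks.
From /ṭ/ at 4 rightward: 5 /o/ → [+RTR]; 6 /m/ → [+RTR]; 7 /m/ → [+RTR]; word edge.
From /ṭ/ at 4 leftward: 3 /s/ transparent; 2 /ḍ/ is itself a trigger — this domain ends here.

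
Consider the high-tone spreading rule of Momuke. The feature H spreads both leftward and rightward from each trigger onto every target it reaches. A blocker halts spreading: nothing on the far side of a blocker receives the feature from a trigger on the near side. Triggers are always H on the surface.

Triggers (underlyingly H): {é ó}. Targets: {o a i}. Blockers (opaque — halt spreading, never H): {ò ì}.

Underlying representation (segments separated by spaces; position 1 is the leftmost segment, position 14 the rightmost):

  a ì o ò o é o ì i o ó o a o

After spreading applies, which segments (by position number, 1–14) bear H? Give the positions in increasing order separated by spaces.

5 6 7 9 10 11 12 13 14

From /é/ at 6 rightward: 7 /o/ → H; 8 /ì/ blocks.
From /é/ at 6 leftward: 5 /o/ → H; 4 /ò/ blocks.
From /ó/ at 11 rightward: 12 /o/ → H; 13 /a/ → H; 14 /o/ → H; word edge.
From /ó/ at 11 leftward: 10 /o/ → H; 9 /i/ → H; 8 /ì/ blocks.
Targets with no active source: positions 1 3 stay [-high tone].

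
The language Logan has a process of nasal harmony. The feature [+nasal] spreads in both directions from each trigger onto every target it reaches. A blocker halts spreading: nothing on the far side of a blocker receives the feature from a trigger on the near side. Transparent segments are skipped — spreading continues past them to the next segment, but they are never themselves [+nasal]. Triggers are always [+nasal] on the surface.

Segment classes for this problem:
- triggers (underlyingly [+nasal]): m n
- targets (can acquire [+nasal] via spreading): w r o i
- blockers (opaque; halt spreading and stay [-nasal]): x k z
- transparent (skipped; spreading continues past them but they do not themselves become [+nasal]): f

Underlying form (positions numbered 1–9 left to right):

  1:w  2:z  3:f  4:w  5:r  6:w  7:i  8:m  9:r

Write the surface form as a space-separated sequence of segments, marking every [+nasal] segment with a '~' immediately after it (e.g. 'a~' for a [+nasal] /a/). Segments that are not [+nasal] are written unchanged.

From /m/ at 8 rightward: 9 /r/ → [+nasal]; word edge.
From /m/ at 8 leftward: 7 /i/ → [+nasal]; 6 /w/ → [+nasal]; 5 /r/ → [+nasal]; 4 /w/ → [+nasal]; 3 /f/ transparent; 2 /z/ blocks.
Target with no active source: position 1 stays [-nasal].
[+nasal] positions on the surface: 4 5 6 7 8 9.

w z f w~ r~ w~ i~ m~ r~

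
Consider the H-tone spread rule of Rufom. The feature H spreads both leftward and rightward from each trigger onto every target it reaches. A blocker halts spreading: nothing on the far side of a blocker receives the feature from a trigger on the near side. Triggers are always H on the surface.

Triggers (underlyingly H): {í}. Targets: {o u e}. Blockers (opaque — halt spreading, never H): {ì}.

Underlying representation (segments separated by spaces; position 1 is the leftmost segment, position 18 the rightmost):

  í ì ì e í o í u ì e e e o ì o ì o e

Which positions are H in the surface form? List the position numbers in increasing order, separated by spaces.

From /í/ at 1 rightward: 2 /ì/ blocks.
From /í/ at 1 leftward: word edge.
From /í/ at 5 rightward: 6 /o/ → H; 7 /í/ is itself a trigger — this domain ends here.
From /í/ at 5 leftward: 4 /e/ → H; 3 /ì/ blocks.
From /í/ at 7 rightward: 8 /u/ → H; 9 /ì/ blocks.
From /í/ at 7 leftward: 6 /o/ → H; 5 /í/ is itself a trigger — this domain ends here.
Targets with no active source: positions 10 11 12 13 15 17 18 stay [-high tone].

1 4 5 6 7 8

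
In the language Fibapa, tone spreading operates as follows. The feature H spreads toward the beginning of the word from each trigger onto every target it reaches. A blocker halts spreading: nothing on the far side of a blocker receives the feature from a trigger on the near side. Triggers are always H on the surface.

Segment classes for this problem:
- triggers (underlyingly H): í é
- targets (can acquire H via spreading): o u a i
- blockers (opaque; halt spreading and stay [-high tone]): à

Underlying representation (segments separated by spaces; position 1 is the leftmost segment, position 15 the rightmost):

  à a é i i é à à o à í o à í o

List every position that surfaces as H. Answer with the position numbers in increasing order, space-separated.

From /é/ at 3 leftward: 2 /a/ → H; 1 /à/ blocks.
From /é/ at 6 leftward: 5 /i/ → H; 4 /i/ → H; 3 /é/ is itself a trigger — this domain ends here.
From /í/ at 11 leftward: 10 /à/ blocks.
From /í/ at 14 leftward: 13 /à/ blocks.
Targets with no active source: positions 9 12 15 stay [-high tone].

2 3 4 5 6 11 14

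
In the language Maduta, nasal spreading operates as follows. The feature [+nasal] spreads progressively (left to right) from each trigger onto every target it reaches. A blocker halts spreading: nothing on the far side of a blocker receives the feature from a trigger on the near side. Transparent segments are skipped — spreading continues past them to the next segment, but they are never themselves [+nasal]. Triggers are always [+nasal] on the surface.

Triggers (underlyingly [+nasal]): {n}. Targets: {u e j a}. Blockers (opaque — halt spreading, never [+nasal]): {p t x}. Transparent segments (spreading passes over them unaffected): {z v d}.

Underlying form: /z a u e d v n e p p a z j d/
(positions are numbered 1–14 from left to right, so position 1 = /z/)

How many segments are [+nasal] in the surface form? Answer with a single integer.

From /n/ at 7 rightward: 8 /e/ → [+nasal]; 9 /p/ blocks.
Targets with no active source: positions 2 3 4 11 13 stay [-nasal].
[+nasal] positions on the surface: 7 8.

2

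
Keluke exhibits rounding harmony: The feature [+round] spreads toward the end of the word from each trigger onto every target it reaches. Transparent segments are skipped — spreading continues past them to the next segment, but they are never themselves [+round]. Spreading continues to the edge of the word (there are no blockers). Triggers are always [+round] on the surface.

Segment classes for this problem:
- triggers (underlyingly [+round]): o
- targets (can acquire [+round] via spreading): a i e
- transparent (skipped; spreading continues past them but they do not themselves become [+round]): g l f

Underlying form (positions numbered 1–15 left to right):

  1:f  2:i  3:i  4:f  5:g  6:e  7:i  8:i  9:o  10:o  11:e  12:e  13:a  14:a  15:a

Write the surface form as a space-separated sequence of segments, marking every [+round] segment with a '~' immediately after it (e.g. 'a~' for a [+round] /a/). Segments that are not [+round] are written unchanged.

From /o/ at 9 rightward: 10 /o/ is itself a trigger — this domain ends here.
From /o/ at 10 rightward: 11 /e/ → [+round]; 12 /e/ → [+round]; 13 /a/ → [+round]; 14 /a/ → [+round]; 15 /a/ → [+round]; word edge.
Targets with no active source: positions 2 3 6 7 8 stay [-round].
[+round] positions on the surface: 9 10 11 12 13 14 15.

f i i f g e i i o~ o~ e~ e~ a~ a~ a~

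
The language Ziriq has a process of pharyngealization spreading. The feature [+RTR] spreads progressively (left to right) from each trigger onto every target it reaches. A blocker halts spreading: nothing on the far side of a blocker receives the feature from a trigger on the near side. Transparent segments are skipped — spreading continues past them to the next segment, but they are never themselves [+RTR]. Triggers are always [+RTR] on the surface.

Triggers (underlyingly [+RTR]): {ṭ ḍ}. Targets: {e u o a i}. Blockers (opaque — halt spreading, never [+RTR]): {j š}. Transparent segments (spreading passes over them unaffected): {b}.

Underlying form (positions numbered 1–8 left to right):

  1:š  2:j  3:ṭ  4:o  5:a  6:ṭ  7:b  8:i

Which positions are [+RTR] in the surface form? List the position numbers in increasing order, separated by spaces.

From /ṭ/ at 3 rightward: 4 /o/ → [+RTR]; 5 /a/ → [+RTR]; 6 /ṭ/ is itself a trigger — this domain ends here.
From /ṭ/ at 6 rightward: 7 /b/ transparent; 8 /i/ → [+RTR]; word edge.

3 4 5 6 8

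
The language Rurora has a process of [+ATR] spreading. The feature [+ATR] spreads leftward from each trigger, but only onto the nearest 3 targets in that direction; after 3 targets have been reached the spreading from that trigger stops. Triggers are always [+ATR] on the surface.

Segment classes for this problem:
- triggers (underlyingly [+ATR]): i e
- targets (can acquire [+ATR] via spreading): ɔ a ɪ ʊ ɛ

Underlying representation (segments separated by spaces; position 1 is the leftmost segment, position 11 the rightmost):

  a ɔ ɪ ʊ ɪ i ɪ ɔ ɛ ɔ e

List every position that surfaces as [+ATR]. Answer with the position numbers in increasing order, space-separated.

3 4 5 6 8 9 10 11

From /i/ at 6 leftward: 5 /ɪ/ → [+ATR]; 4 /ʊ/ → [+ATR]; 3 /ɪ/ → [+ATR]; bound reached.
From /e/ at 11 leftward: 10 /ɔ/ → [+ATR]; 9 /ɛ/ → [+ATR]; 8 /ɔ/ → [+ATR]; bound reached.
Targets with no active source: positions 1 2 7 stay [-ATR].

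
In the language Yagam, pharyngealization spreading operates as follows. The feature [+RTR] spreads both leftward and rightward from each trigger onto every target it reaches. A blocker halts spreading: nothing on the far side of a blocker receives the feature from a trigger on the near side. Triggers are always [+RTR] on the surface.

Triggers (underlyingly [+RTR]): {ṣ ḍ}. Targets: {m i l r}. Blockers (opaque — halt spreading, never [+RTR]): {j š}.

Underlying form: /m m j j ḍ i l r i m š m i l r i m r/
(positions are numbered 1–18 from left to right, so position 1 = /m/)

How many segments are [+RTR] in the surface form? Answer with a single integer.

6

From /ḍ/ at 5 rightward: 6 /i/ → [+RTR]; 7 /l/ → [+RTR]; 8 /r/ → [+RTR]; 9 /i/ → [+RTR]; 10 /m/ → [+RTR]; 11 /š/ blocks.
From /ḍ/ at 5 leftward: 4 /j/ blocks.
Targets with no active source: positions 1 2 12 13 14 15 16 17 18 stay [-emphatic].
[+RTR] positions on the surface: 5 6 7 8 9 10.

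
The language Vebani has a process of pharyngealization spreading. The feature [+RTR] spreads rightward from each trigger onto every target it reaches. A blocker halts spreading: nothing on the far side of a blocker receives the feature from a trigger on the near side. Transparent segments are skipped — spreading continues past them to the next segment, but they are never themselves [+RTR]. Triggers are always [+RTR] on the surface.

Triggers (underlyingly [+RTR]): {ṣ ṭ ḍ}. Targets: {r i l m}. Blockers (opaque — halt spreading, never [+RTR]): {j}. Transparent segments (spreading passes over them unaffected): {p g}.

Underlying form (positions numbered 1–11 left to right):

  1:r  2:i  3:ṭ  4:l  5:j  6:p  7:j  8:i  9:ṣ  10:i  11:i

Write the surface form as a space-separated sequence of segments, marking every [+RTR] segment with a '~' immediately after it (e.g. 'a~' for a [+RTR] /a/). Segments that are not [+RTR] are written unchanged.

r i ṭ~ l~ j p j i ṣ~ i~ i~

From /ṭ/ at 3 rightward: 4 /l/ → [+RTR]; 5 /j/ blocks.
From /ṣ/ at 9 rightward: 10 /i/ → [+RTR]; 11 /i/ → [+RTR]; word edge.
Targets with no active source: positions 1 2 8 stay [-emphatic].
[+RTR] positions on the surface: 3 4 9 10 11.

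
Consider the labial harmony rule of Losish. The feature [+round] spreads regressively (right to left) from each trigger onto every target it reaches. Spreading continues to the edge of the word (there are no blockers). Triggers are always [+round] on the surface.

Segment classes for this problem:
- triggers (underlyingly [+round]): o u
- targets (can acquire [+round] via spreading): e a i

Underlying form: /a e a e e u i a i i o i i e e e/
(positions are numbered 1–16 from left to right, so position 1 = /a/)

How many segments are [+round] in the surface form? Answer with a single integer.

From /u/ at 6 leftward: 5 /e/ → [+round]; 4 /e/ → [+round]; 3 /a/ → [+round]; 2 /e/ → [+round]; 1 /a/ → [+round]; word edge.
From /o/ at 11 leftward: 10 /i/ → [+round]; 9 /i/ → [+round]; 8 /a/ → [+round]; 7 /i/ → [+round]; 6 /u/ is itself a trigger — this domain ends here.
Targets with no active source: positions 12 13 14 15 16 stay [-round].
[+round] positions on the surface: 1 2 3 4 5 6 7 8 9 10 11.

11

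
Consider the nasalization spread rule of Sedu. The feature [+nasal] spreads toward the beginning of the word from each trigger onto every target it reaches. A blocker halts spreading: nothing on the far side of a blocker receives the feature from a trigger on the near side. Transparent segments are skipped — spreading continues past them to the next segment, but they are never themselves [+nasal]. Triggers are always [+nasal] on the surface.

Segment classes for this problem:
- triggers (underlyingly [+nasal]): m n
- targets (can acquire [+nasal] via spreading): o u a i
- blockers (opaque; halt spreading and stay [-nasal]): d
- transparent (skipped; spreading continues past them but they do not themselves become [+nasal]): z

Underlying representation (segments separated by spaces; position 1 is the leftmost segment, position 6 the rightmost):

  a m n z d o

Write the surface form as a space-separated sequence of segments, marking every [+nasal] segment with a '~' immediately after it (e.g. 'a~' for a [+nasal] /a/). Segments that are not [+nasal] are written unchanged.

From /m/ at 2 leftward: 1 /a/ → [+nasal]; word edge.
From /n/ at 3 leftward: 2 /m/ is itself a trigger — this domain ends here.
Target with no active source: position 6 stays [-nasal].
[+nasal] positions on the surface: 1 2 3.

a~ m~ n~ z d o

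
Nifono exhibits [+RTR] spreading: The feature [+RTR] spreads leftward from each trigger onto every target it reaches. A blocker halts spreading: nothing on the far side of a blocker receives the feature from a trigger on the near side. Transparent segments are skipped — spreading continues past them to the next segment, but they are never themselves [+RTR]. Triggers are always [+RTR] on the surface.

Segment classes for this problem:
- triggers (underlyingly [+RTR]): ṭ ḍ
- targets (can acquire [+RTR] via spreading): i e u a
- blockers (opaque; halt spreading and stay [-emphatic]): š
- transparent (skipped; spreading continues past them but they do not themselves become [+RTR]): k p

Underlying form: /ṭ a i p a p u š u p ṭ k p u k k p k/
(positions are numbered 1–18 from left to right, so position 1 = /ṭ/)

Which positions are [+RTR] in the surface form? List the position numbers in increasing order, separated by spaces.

From /ṭ/ at 1 leftward: word edge.
From /ṭ/ at 11 leftward: 10 /p/ transparent; 9 /u/ → [+RTR]; 8 /š/ blocks.
Targets with no active source: positions 2 3 5 7 14 stay [-emphatic].

1 9 11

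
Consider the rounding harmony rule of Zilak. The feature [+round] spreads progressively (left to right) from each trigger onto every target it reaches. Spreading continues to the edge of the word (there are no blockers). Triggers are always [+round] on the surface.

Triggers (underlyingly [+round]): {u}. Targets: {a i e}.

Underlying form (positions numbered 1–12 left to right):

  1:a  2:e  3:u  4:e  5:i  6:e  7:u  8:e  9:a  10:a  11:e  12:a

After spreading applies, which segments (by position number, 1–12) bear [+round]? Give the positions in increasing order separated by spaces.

3 4 5 6 7 8 9 10 11 12

From /u/ at 3 rightward: 4 /e/ → [+round]; 5 /i/ → [+round]; 6 /e/ → [+round]; 7 /u/ is itself a trigger — this domain ends here.
From /u/ at 7 rightward: 8 /e/ → [+round]; 9 /a/ → [+round]; 10 /a/ → [+round]; 11 /e/ → [+round]; 12 /a/ → [+round]; word edge.
Targets with no active source: positions 1 2 stay [-round].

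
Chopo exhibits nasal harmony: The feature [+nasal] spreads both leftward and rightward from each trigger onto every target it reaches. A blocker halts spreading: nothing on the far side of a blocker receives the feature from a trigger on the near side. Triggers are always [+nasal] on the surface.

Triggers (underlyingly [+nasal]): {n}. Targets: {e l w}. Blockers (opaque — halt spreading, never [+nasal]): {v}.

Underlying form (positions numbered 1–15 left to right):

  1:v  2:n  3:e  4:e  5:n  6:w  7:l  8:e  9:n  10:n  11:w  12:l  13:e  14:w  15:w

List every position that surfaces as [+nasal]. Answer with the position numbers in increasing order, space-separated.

From /n/ at 2 rightward: 3 /e/ → [+nasal]; 4 /e/ → [+nasal]; 5 /n/ is itself a trigger — this domain ends here.
From /n/ at 2 leftward: 1 /v/ blocks.
From /n/ at 5 rightward: 6 /w/ → [+nasal]; 7 /l/ → [+nasal]; 8 /e/ → [+nasal]; 9 /n/ is itself a trigger — this domain ends here.
From /n/ at 5 leftward: 4 /e/ → [+nasal]; 3 /e/ → [+nasal]; 2 /n/ is itself a trigger — this domain ends here.
From /n/ at 9 rightward: 10 /n/ is itself a trigger — this domain ends here.
From /n/ at 9 leftward: 8 /e/ → [+nasal]; 7 /l/ → [+nasal]; 6 /w/ → [+nasal]; 5 /n/ is itself a trigger — this domain ends here.
From /n/ at 10 rightward: 11 /w/ → [+nasal]; 12 /l/ → [+nasal]; 13 /e/ → [+nasal]; 14 /w/ → [+nasal]; 15 /w/ → [+nasal]; word edge.
From /n/ at 10 leftward: 9 /n/ is itself a trigger — this domain ends here.

2 3 4 5 6 7 8 9 10 11 12 13 14 15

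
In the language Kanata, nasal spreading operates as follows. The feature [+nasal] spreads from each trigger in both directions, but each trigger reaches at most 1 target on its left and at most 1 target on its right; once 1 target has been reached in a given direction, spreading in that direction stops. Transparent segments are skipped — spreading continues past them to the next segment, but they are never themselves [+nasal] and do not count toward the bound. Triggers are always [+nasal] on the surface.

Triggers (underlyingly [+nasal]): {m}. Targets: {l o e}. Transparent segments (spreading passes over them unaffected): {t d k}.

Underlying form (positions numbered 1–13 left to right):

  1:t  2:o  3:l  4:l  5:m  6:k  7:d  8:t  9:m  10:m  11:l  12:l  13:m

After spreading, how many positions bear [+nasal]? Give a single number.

From /m/ at 5 rightward: 6 /k/ transparent; 7 /d/ transparent; 8 /t/ transparent; 9 /m/ is itself a trigger — this domain ends here.
From /m/ at 5 leftward: 4 /l/ → [+nasal]; bound reached.
From /m/ at 9 rightward: 10 /m/ is itself a trigger — this domain ends here.
From /m/ at 9 leftward: 8 /t/ transparent; 7 /d/ transparent; 6 /k/ transparent; 5 /m/ is itself a trigger — this domain ends here.
From /m/ at 10 rightward: 11 /l/ → [+nasal]; bound reached.
From /m/ at 10 leftward: 9 /m/ is itself a trigger — this domain ends here.
From /m/ at 13 rightward: word edge.
From /m/ at 13 leftward: 12 /l/ → [+nasal]; bound reached.
Targets with no active source: positions 2 3 stay [-nasal].
[+nasal] positions on the surface: 4 5 9 10 11 12 13.

7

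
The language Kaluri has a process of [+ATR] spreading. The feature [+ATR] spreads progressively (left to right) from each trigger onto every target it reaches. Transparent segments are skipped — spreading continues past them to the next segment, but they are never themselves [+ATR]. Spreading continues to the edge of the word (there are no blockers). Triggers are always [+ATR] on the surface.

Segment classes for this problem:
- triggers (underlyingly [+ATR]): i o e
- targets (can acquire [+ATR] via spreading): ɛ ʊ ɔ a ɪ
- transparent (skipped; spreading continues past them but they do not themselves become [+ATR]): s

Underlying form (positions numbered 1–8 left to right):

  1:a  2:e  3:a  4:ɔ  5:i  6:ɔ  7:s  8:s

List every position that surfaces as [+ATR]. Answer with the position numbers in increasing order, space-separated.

2 3 4 5 6

From /e/ at 2 rightward: 3 /a/ → [+ATR]; 4 /ɔ/ → [+ATR]; 5 /i/ is itself a trigger — this domain ends here.
From /i/ at 5 rightward: 6 /ɔ/ → [+ATR]; 7 /s/ transparent; 8 /s/ transparent; word edge.
Target with no active source: position 1 stays [-ATR].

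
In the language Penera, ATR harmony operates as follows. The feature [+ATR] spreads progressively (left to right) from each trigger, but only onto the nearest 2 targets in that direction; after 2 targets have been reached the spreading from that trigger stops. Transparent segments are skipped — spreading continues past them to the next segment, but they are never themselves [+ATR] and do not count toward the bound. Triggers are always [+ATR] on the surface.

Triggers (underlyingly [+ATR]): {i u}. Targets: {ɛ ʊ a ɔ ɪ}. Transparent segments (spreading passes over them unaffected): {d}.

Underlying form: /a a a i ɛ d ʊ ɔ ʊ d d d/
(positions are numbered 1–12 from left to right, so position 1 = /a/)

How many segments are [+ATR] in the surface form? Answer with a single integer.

From /i/ at 4 rightward: 5 /ɛ/ → [+ATR]; 6 /d/ transparent; 7 /ʊ/ → [+ATR]; bound reached.
Targets with no active source: positions 1 2 3 8 9 stay [-ATR].
[+ATR] positions on the surface: 4 5 7.

3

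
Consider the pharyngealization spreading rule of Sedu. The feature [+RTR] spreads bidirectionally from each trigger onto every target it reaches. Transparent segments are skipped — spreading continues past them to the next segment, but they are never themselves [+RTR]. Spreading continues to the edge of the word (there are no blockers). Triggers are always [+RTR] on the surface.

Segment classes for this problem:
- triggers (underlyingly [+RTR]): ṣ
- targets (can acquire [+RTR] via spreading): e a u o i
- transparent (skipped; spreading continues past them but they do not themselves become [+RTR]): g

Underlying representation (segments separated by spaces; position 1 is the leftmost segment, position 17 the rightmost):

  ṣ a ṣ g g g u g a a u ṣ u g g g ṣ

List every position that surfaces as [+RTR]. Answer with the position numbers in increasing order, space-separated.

1 2 3 7 9 10 11 12 13 17

From /ṣ/ at 1 rightward: 2 /a/ → [+RTR]; 3 /ṣ/ is itself a trigger — this domain ends here.
From /ṣ/ at 1 leftward: word edge.
From /ṣ/ at 3 rightward: 4 /g/ transparent; 5 /g/ transparent; 6 /g/ transparent; 7 /u/ → [+RTR]; 8 /g/ transparent; 9 /a/ → [+RTR]; 10 /a/ → [+RTR]; 11 /u/ → [+RTR]; 12 /ṣ/ is itself a trigger — this domain ends here.
From /ṣ/ at 3 leftward: 2 /a/ → [+RTR]; 1 /ṣ/ is itself a trigger — this domain ends here.
From /ṣ/ at 12 rightward: 13 /u/ → [+RTR]; 14 /g/ transparent; 15 /g/ transparent; 16 /g/ transparent; 17 /ṣ/ is itself a trigger — this domain ends here.
From /ṣ/ at 12 leftward: 11 /u/ → [+RTR]; 10 /a/ → [+RTR]; 9 /a/ → [+RTR]; 8 /g/ transparent; 7 /u/ → [+RTR]; 6 /g/ transparent; 5 /g/ transparent; 4 /g/ transparent; 3 /ṣ/ is itself a trigger — this domain ends here.
From /ṣ/ at 17 rightward: word edge.
From /ṣ/ at 17 leftward: 16 /g/ transparent; 15 /g/ transparent; 14 /g/ transparent; 13 /u/ → [+RTR]; 12 /ṣ/ is itself a trigger — this domain ends here.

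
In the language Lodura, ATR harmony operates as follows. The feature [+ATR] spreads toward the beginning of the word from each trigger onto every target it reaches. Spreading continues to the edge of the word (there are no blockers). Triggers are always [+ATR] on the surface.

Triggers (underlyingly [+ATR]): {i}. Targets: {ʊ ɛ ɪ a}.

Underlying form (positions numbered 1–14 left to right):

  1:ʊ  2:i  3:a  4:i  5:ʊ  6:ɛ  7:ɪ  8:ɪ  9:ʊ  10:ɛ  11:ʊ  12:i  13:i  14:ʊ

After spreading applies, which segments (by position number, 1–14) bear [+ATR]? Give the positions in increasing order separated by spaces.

From /i/ at 2 leftward: 1 /ʊ/ → [+ATR]; word edge.
From /i/ at 4 leftward: 3 /a/ → [+ATR]; 2 /i/ is itself a trigger — this domain ends here.
From /i/ at 12 leftward: 11 /ʊ/ → [+ATR]; 10 /ɛ/ → [+ATR]; 9 /ʊ/ → [+ATR]; 8 /ɪ/ → [+ATR]; 7 /ɪ/ → [+ATR]; 6 /ɛ/ → [+ATR]; 5 /ʊ/ → [+ATR]; 4 /i/ is itself a trigger — this domain ends here.
From /i/ at 13 leftward: 12 /i/ is itself a trigger — this domain ends here.
Target with no active source: position 14 stays [-ATR].

1 2 3 4 5 6 7 8 9 10 11 12 13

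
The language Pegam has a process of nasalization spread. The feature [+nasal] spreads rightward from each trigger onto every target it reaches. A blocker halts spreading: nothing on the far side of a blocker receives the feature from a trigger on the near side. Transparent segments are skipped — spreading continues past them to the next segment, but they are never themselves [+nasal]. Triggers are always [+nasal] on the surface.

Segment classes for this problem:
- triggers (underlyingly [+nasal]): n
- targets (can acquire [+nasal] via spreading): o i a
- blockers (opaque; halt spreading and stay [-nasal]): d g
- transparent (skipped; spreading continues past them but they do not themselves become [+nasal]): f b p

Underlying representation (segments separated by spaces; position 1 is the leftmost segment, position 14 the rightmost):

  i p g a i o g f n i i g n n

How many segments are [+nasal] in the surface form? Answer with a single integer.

5

From /n/ at 9 rightward: 10 /i/ → [+nasal]; 11 /i/ → [+nasal]; 12 /g/ blocks.
From /n/ at 13 rightward: 14 /n/ is itself a trigger — this domain ends here.
From /n/ at 14 rightward: word edge.
Targets with no active source: positions 1 4 5 6 stay [-nasal].
[+nasal] positions on the surface: 9 10 11 13 14.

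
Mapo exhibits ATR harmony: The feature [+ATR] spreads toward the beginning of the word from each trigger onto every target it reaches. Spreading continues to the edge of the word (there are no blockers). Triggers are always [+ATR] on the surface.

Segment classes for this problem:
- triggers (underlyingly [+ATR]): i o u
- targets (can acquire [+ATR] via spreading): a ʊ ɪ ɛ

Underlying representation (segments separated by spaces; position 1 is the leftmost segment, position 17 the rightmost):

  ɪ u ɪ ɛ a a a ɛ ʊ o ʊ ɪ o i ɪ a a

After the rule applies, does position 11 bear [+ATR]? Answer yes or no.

yes

From /u/ at 2 leftward: 1 /ɪ/ → [+ATR]; word edge.
From /o/ at 10 leftward: 9 /ʊ/ → [+ATR]; 8 /ɛ/ → [+ATR]; 7 /a/ → [+ATR]; 6 /a/ → [+ATR]; 5 /a/ → [+ATR]; 4 /ɛ/ → [+ATR]; 3 /ɪ/ → [+ATR]; 2 /u/ is itself a trigger — this domain ends here.
From /o/ at 13 leftward: 12 /ɪ/ → [+ATR]; 11 /ʊ/ → [+ATR]; 10 /o/ is itself a trigger — this domain ends here.
From /i/ at 14 leftward: 13 /o/ is itself a trigger — this domain ends here.
Targets with no active source: positions 15 16 17 stay [-ATR].
[+ATR] positions on the surface: 1 2 3 4 5 6 7 8 9 10 11 12 13 14.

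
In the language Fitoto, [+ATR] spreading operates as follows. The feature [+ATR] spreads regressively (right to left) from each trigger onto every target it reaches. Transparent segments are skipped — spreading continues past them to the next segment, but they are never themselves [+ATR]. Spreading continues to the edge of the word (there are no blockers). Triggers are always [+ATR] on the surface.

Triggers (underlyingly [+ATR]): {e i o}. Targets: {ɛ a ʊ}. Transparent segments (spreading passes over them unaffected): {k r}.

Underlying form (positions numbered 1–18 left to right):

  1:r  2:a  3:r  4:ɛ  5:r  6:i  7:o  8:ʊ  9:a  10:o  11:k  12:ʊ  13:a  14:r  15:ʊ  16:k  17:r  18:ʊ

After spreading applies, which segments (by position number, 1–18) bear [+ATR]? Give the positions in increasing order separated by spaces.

From /i/ at 6 leftward: 5 /r/ transparent; 4 /ɛ/ → [+ATR]; 3 /r/ transparent; 2 /a/ → [+ATR]; 1 /r/ transparent; word edge.
From /o/ at 7 leftward: 6 /i/ is itself a trigger — this domain ends here.
From /o/ at 10 leftward: 9 /a/ → [+ATR]; 8 /ʊ/ → [+ATR]; 7 /o/ is itself a trigger — this domain ends here.
Targets with no active source: positions 12 13 15 18 stay [-ATR].

2 4 6 7 8 9 10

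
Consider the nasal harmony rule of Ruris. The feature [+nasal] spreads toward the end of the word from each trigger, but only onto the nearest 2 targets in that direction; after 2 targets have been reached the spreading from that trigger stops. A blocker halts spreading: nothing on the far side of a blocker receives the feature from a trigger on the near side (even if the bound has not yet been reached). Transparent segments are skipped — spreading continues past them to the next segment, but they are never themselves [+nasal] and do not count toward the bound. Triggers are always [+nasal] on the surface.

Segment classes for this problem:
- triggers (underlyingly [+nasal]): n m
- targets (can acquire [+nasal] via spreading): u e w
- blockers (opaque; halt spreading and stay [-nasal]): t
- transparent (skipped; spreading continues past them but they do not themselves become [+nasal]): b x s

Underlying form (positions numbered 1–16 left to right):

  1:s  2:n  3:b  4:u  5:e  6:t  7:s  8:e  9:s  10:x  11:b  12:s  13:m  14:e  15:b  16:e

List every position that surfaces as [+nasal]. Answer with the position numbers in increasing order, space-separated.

From /n/ at 2 rightward: 3 /b/ transparent; 4 /u/ → [+nasal]; 5 /e/ → [+nasal]; bound reached.
From /m/ at 13 rightward: 14 /e/ → [+nasal]; 15 /b/ transparent; 16 /e/ → [+nasal]; bound reached.
Target with no active source: position 8 stays [-nasal].

2 4 5 13 14 16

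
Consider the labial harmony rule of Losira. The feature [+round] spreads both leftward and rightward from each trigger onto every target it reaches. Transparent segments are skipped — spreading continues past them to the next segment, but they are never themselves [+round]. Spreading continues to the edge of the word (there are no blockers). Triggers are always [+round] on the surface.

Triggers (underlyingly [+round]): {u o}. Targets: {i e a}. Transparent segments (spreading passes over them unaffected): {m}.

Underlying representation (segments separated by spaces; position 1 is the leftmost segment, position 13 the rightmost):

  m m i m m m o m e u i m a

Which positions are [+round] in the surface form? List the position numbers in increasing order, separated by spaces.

3 7 9 10 11 13

From /o/ at 7 rightward: 8 /m/ transparent; 9 /e/ → [+round]; 10 /u/ is itself a trigger — this domain ends here.
From /o/ at 7 leftward: 6 /m/ transparent; 5 /m/ transparent; 4 /m/ transparent; 3 /i/ → [+round]; 2 /m/ transparent; 1 /m/ transparent; word edge.
From /u/ at 10 rightward: 11 /i/ → [+round]; 12 /m/ transparent; 13 /a/ → [+round]; word edge.
From /u/ at 10 leftward: 9 /e/ → [+round]; 8 /m/ transparent; 7 /o/ is itself a trigger — this domain ends here.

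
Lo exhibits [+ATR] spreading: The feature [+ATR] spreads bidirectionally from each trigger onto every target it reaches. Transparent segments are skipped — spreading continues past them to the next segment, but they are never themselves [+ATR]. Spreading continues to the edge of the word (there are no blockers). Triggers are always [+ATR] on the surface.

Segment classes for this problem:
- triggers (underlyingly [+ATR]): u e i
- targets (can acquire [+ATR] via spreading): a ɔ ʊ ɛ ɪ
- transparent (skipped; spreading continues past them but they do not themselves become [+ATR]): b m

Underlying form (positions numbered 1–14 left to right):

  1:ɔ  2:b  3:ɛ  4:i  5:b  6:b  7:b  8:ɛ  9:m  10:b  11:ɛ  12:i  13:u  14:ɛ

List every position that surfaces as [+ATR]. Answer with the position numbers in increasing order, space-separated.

From /i/ at 4 rightward: 5 /b/ transparent; 6 /b/ transparent; 7 /b/ transparent; 8 /ɛ/ → [+ATR]; 9 /m/ transparent; 10 /b/ transparent; 11 /ɛ/ → [+ATR]; 12 /i/ is itself a trigger — this domain ends here.
From /i/ at 4 leftward: 3 /ɛ/ → [+ATR]; 2 /b/ transparent; 1 /ɔ/ → [+ATR]; word edge.
From /i/ at 12 rightward: 13 /u/ is itself a trigger — this domain ends here.
From /i/ at 12 leftward: 11 /ɛ/ → [+ATR]; 10 /b/ transparent; 9 /m/ transparent; 8 /ɛ/ → [+ATR]; 7 /b/ transparent; 6 /b/ transparent; 5 /b/ transparent; 4 /i/ is itself a trigger — this domain ends here.
From /u/ at 13 rightward: 14 /ɛ/ → [+ATR]; word edge.
From /u/ at 13 leftward: 12 /i/ is itself a trigger — this domain ends here.

1 3 4 8 11 12 13 14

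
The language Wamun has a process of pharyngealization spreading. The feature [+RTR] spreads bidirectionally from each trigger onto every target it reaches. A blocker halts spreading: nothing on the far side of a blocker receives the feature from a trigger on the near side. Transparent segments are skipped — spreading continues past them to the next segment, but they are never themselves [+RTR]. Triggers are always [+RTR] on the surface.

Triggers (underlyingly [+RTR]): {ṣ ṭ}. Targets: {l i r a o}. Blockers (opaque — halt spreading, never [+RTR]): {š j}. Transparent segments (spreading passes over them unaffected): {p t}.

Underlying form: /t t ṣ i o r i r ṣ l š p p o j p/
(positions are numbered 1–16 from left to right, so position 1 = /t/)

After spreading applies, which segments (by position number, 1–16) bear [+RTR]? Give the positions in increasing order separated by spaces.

From /ṣ/ at 3 rightward: 4 /i/ → [+RTR]; 5 /o/ → [+RTR]; 6 /r/ → [+RTR]; 7 /i/ → [+RTR]; 8 /r/ → [+RTR]; 9 /ṣ/ is itself a trigger — this domain ends here.
From /ṣ/ at 3 leftward: 2 /t/ transparent; 1 /t/ transparent; word edge.
From /ṣ/ at 9 rightward: 10 /l/ → [+RTR]; 11 /š/ blocks.
From /ṣ/ at 9 leftward: 8 /r/ → [+RTR]; 7 /i/ → [+RTR]; 6 /r/ → [+RTR]; 5 /o/ → [+RTR]; 4 /i/ → [+RTR]; 3 /ṣ/ is itself a trigger — this domain ends here.
Target with no active source: position 14 stays [-emphatic].

3 4 5 6 7 8 9 10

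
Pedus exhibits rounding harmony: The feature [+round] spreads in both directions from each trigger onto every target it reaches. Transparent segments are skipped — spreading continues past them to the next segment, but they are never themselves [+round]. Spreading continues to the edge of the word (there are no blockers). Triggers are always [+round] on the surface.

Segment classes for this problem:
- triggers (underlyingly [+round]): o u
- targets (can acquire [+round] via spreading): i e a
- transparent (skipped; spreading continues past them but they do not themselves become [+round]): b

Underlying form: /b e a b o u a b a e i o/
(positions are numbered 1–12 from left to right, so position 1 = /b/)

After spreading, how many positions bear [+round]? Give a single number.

From /o/ at 5 rightward: 6 /u/ is itself a trigger — this domain ends here.
From /o/ at 5 leftward: 4 /b/ transparent; 3 /a/ → [+round]; 2 /e/ → [+round]; 1 /b/ transparent; word edge.
From /u/ at 6 rightward: 7 /a/ → [+round]; 8 /b/ transparent; 9 /a/ → [+round]; 10 /e/ → [+round]; 11 /i/ → [+round]; 12 /o/ is itself a trigger — this domain ends here.
From /u/ at 6 leftward: 5 /o/ is itself a trigger — this domain ends here.
From /o/ at 12 rightward: word edge.
From /o/ at 12 leftward: 11 /i/ → [+round]; 10 /e/ → [+round]; 9 /a/ → [+round]; 8 /b/ transparent; 7 /a/ → [+round]; 6 /u/ is itself a trigger — this domain ends here.
[+round] positions on the surface: 2 3 5 6 7 9 10 11 12.

9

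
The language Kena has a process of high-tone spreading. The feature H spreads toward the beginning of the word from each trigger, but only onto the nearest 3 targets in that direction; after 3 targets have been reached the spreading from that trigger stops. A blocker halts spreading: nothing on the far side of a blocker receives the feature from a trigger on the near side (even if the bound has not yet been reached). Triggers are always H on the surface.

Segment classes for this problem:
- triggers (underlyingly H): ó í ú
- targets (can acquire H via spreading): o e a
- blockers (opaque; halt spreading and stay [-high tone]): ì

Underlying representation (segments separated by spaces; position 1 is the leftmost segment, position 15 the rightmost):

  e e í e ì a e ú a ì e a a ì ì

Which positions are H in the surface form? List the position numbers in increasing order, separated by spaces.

From /í/ at 3 leftward: 2 /e/ → H; 1 /e/ → H; word edge.
From /ú/ at 8 leftward: 7 /e/ → H; 6 /a/ → H; 5 /ì/ blocks.
Targets with no active source: positions 4 9 11 12 13 stay [-high tone].

1 2 3 6 7 8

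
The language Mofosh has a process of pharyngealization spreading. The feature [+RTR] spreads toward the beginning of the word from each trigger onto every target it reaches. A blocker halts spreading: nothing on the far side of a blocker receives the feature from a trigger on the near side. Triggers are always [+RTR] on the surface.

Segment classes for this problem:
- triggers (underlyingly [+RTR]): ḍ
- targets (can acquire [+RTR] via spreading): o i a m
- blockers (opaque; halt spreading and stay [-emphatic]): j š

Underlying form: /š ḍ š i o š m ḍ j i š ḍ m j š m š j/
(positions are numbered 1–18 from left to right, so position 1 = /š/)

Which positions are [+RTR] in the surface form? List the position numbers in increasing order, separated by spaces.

From /ḍ/ at 2 leftward: 1 /š/ blocks.
From /ḍ/ at 8 leftward: 7 /m/ → [+RTR]; 6 /š/ blocks.
From /ḍ/ at 12 leftward: 11 /š/ blocks.
Targets with no active source: positions 4 5 10 13 16 stay [-emphatic].

2 7 8 12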